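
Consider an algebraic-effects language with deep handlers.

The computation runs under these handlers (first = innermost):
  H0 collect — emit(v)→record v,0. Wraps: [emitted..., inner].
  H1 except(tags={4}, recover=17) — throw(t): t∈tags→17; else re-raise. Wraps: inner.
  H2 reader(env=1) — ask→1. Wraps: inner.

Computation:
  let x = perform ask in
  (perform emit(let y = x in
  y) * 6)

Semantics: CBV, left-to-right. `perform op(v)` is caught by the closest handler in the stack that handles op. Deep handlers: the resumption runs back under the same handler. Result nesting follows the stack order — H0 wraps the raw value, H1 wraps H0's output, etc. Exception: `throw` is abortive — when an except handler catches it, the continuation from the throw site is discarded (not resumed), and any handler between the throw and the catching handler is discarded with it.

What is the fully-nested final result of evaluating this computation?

Working:
ask @ H2 ⇒ 1
emit(1) @ H0 ⇒ out+=1
H0 returns [1, 0]
H1 returns [1, 0]
H2 returns [1, 0]
= [1, 0]

Answer: [1, 0]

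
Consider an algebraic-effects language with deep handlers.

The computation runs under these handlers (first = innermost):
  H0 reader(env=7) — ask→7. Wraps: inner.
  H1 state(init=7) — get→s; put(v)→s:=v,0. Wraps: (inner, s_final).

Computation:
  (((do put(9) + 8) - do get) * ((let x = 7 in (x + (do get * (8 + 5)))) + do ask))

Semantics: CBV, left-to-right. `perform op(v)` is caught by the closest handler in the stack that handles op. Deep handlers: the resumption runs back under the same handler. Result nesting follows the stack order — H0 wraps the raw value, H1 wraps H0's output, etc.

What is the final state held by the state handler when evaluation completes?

Answer: 9

Working:
put(9) @ H1 ⇒ s:=9
get @ H1 ⇒ 9
get @ H1 ⇒ 9
ask @ H0 ⇒ 7
H0 returns -131
H1 returns (-131, 9)
= (-131, 9)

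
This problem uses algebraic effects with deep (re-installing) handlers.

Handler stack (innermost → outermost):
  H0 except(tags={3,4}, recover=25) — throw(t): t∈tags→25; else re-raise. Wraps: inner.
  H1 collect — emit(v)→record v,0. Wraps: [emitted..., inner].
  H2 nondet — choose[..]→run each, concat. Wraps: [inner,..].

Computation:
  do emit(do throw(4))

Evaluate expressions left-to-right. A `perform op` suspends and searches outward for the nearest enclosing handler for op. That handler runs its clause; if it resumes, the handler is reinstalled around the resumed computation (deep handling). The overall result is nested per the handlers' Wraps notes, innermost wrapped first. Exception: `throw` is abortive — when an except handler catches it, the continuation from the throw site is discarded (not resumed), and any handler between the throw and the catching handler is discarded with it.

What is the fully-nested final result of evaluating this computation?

Working:
throw(4) @ H0 caught ⇒ 25
H1 returns [25]
H2 returns [[25]]
= [[25]]

Answer: [[25]]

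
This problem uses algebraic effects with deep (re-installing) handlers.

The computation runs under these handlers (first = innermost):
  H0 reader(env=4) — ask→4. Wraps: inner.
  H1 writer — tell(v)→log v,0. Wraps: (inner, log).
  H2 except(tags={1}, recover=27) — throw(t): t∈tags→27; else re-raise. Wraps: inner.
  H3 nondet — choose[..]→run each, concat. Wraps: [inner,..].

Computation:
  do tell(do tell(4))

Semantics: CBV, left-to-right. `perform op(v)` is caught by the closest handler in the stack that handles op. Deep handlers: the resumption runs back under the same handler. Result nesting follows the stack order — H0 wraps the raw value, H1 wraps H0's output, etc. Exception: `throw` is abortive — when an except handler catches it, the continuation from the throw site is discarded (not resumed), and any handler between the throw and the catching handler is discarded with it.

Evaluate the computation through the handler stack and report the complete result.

Evaluation trace:
tell(4) @ H1 ⇒ log+=4
tell(0) @ H1 ⇒ log+=0
H0 returns 0
H1 returns (0, (4, 0))
H2 returns (0, (4, 0))
H3 returns [(0, (4, 0))]
= [(0, (4, 0))]

Answer: [(0, (4, 0))]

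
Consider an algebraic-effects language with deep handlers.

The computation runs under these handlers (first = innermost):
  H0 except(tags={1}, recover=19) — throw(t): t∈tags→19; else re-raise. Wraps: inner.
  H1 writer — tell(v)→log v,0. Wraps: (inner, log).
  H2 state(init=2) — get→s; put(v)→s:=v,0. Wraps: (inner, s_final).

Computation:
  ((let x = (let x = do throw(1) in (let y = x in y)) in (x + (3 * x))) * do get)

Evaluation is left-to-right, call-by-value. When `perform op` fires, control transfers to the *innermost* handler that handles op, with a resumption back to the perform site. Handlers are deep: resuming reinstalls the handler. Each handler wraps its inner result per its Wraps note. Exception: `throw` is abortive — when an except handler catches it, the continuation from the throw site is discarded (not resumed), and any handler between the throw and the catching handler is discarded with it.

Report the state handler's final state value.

Step-by-step:
throw(1) @ H0 caught ⇒ 19
H1 returns (19, ())
H2 returns ((19, ()), 2)
= ((19, ()), 2)

Answer: 2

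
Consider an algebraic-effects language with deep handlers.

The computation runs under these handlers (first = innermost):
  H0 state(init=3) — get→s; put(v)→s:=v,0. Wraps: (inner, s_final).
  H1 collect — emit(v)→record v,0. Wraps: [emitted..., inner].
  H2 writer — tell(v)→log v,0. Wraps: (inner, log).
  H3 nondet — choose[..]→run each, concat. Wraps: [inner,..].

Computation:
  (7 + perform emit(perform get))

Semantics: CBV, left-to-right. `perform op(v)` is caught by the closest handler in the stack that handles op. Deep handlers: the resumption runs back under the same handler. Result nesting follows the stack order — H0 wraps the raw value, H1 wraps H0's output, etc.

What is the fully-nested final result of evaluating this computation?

Answer: [([3, (7, 3)], ())]

Step-by-step:
get @ H0 ⇒ 3
emit(3) @ H1 ⇒ out+=3
H0 returns (7, 3)
H1 returns [3, (7, 3)]
H2 returns ([3, (7, 3)], ())
H3 returns [([3, (7, 3)], ())]
= [([3, (7, 3)], ())]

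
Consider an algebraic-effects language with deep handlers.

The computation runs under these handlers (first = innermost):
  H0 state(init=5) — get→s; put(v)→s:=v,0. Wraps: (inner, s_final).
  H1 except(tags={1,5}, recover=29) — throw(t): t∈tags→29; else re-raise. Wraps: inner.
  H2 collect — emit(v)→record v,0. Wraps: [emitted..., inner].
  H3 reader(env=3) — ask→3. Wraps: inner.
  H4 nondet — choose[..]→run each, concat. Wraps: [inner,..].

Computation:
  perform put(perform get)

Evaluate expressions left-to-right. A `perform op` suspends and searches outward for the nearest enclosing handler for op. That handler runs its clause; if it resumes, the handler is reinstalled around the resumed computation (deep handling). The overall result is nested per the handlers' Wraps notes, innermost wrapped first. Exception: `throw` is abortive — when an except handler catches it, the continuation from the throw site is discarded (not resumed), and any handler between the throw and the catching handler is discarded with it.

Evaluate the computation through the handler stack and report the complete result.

Evaluation trace:
get @ H0 ⇒ 5
put(5) @ H0 ⇒ s:=5
H0 returns (0, 5)
H1 returns (0, 5)
H2 returns [(0, 5)]
H3 returns [(0, 5)]
H4 returns [[(0, 5)]]
= [[(0, 5)]]

Answer: [[(0, 5)]]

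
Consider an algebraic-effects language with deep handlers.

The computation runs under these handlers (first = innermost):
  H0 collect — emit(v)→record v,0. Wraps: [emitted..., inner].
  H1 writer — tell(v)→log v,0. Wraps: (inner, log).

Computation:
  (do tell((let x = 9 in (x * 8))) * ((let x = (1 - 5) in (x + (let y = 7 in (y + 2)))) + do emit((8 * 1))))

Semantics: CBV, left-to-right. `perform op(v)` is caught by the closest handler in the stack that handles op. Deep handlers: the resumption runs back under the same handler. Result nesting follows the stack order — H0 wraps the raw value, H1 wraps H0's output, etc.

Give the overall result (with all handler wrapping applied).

Answer: ([8, 0], (72))

Evaluation trace:
tell(72) @ H1 ⇒ log+=72
emit(8) @ H0 ⇒ out+=8
H0 returns [8, 0]
H1 returns ([8, 0], (72))
= ([8, 0], (72))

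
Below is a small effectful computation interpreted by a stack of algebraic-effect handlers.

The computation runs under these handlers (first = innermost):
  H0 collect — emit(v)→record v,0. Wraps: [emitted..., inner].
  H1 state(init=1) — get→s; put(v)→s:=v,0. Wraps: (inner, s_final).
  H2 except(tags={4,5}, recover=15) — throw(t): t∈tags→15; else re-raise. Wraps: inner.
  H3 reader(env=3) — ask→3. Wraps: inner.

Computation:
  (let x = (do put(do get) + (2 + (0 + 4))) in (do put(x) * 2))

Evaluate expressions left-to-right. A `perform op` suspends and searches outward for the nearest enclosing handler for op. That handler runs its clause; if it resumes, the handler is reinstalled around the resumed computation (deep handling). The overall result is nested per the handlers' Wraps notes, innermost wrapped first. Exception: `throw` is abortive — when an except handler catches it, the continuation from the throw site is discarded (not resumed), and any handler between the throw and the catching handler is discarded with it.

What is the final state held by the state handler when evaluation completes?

Answer: 6

Working:
get @ H1 ⇒ 1
put(1) @ H1 ⇒ s:=1
put(6) @ H1 ⇒ s:=6
H0 returns [0]
H1 returns ([0], 6)
H2 returns ([0], 6)
H3 returns ([0], 6)
= ([0], 6)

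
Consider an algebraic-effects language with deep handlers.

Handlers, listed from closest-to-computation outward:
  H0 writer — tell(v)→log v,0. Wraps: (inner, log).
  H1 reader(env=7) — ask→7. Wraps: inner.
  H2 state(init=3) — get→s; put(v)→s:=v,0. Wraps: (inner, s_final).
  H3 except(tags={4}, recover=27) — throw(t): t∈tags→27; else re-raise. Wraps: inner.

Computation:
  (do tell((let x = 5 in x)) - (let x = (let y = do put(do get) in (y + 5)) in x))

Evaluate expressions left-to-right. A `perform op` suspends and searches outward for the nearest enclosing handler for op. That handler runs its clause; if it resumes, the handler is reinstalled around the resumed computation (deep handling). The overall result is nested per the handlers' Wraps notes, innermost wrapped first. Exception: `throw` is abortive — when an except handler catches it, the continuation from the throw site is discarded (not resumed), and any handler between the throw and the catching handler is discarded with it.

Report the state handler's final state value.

Answer: 3

Working:
tell(5) @ H0 ⇒ log+=5
get @ H2 ⇒ 3
put(3) @ H2 ⇒ s:=3
H0 returns (-5, (5))
H1 returns (-5, (5))
H2 returns ((-5, (5)), 3)
H3 returns ((-5, (5)), 3)
= ((-5, (5)), 3)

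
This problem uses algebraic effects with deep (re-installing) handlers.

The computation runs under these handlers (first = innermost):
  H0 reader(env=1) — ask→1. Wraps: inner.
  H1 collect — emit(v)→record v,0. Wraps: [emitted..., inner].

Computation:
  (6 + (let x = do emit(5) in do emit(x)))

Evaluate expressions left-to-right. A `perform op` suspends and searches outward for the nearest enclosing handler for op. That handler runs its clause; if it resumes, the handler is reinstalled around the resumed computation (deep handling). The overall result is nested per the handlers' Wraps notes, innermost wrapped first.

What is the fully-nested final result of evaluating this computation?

Working:
emit(5) @ H1 ⇒ out+=5
emit(0) @ H1 ⇒ out+=0
H0 returns 6
H1 returns [5, 0, 6]
= [5, 0, 6]

Answer: [5, 0, 6]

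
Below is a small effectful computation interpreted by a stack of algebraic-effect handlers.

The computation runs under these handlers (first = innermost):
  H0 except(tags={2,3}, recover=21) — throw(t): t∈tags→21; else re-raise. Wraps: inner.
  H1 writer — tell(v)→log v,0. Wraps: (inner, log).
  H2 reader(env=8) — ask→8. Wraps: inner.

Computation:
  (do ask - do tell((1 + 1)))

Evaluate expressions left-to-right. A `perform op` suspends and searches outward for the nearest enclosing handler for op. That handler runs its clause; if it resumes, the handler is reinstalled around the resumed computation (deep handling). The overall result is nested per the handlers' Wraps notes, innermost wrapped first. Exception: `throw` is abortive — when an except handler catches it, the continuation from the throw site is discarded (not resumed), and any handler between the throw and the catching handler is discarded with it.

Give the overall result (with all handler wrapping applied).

Evaluation trace:
ask @ H2 ⇒ 8
tell(2) @ H1 ⇒ log+=2
H0 returns 8
H1 returns (8, (2))
H2 returns (8, (2))
= (8, (2))

Answer: (8, (2))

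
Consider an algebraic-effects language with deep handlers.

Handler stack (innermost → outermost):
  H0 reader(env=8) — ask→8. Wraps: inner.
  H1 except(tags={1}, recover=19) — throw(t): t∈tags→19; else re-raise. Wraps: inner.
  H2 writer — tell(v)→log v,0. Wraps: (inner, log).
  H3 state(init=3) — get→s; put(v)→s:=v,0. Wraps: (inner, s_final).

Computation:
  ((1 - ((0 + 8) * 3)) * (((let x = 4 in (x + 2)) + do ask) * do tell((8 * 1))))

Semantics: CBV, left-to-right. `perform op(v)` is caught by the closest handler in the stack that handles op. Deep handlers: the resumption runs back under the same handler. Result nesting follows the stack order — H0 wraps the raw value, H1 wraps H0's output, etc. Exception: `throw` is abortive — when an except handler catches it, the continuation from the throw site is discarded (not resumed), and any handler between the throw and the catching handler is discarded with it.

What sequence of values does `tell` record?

Working:
ask @ H0 ⇒ 8
tell(8) @ H2 ⇒ log+=8
H0 returns 0
H1 returns 0
H2 returns (0, (8))
H3 returns ((0, (8)), 3)
= ((0, (8)), 3)

Answer: (8)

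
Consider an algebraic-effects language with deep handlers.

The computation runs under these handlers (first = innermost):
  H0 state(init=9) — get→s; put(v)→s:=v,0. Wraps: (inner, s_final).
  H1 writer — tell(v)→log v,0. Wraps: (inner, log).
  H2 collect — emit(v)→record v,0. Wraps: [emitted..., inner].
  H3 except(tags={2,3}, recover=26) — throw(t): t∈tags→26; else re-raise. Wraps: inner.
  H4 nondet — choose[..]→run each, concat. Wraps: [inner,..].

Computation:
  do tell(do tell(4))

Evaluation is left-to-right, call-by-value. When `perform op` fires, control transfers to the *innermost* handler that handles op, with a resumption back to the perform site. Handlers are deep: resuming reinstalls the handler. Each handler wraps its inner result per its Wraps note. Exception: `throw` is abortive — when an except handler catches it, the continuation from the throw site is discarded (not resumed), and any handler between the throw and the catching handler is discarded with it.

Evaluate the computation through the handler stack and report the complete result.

Evaluation trace:
tell(4) @ H1 ⇒ log+=4
tell(0) @ H1 ⇒ log+=0
H0 returns (0, 9)
H1 returns ((0, 9), (4, 0))
H2 returns [((0, 9), (4, 0))]
H3 returns [((0, 9), (4, 0))]
H4 returns [[((0, 9), (4, 0))]]
= [[((0, 9), (4, 0))]]

Answer: [[((0, 9), (4, 0))]]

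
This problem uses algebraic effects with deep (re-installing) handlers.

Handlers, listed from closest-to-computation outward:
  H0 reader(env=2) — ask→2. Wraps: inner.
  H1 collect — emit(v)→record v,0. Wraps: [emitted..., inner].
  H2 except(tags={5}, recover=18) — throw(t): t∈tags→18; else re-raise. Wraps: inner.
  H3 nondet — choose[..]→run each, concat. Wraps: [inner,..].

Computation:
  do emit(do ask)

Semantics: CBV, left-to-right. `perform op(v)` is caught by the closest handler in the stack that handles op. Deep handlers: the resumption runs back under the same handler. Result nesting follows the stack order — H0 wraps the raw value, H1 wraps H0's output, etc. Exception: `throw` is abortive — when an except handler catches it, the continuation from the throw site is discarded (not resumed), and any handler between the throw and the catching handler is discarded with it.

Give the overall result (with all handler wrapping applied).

Step-by-step:
ask @ H0 ⇒ 2
emit(2) @ H1 ⇒ out+=2
H0 returns 0
H1 returns [2, 0]
H2 returns [2, 0]
H3 returns [[2, 0]]
= [[2, 0]]

Answer: [[2, 0]]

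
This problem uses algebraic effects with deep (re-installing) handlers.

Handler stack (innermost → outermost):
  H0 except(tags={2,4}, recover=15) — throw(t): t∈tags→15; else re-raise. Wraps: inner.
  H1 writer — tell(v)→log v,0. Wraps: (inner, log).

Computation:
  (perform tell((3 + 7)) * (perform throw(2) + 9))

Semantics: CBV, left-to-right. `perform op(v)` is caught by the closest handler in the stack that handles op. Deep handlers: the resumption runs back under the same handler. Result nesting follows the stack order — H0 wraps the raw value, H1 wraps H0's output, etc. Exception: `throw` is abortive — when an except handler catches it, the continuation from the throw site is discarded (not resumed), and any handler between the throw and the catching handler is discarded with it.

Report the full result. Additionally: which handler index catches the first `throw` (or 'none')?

Evaluation trace:
tell(10) @ H1 ⇒ log+=10
throw(2) @ H0 caught ⇒ 15
H1 returns (15, (10))
= (15, (10))

Answer: (15, (10)) ; first throw caught by: H0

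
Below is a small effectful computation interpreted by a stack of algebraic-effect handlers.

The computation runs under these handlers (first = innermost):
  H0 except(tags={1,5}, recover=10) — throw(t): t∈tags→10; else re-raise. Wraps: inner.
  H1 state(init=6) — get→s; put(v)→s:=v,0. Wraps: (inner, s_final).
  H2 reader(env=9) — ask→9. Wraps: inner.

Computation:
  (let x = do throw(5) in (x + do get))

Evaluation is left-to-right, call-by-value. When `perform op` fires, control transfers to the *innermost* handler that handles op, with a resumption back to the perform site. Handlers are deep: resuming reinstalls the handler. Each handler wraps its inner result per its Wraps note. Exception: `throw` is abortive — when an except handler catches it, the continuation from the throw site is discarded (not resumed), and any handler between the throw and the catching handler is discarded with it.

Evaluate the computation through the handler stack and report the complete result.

Step-by-step:
throw(5) @ H0 caught ⇒ 10
H1 returns (10, 6)
H2 returns (10, 6)
= (10, 6)

Answer: (10, 6)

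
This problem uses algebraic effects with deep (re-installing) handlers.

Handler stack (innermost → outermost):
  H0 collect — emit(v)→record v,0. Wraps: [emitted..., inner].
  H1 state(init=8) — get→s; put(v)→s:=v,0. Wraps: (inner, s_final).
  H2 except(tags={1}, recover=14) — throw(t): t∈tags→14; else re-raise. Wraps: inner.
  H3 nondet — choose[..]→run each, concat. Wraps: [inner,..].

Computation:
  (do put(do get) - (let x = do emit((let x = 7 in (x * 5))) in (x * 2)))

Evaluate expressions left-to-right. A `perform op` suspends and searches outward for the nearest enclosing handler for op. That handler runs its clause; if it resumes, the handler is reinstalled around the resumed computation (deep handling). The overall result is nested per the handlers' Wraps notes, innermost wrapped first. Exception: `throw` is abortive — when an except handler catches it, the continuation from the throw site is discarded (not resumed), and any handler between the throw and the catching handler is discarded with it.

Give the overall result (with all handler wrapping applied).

Answer: [([35, 0], 8)]

Working:
get @ H1 ⇒ 8
put(8) @ H1 ⇒ s:=8
emit(35) @ H0 ⇒ out+=35
H0 returns [35, 0]
H1 returns ([35, 0], 8)
H2 returns ([35, 0], 8)
H3 returns [([35, 0], 8)]
= [([35, 0], 8)]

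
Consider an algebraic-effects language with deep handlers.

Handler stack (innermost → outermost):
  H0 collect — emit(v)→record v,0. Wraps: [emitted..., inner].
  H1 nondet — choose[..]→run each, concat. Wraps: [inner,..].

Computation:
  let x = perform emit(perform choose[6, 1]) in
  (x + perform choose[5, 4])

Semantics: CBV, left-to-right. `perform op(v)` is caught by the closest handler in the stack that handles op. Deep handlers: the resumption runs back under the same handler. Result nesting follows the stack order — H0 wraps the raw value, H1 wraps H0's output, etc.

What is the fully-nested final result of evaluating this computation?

Answer: [[6, 5], [6, 4], [1, 5], [1, 4]]

Working:
choose[6, 1] @ H1
  branch[0] choose=6:
    emit(6) @ H0 ⇒ out+=6
    choose[5, 4] @ H1
      branch[0] choose=5:
        H0 returns [6, 5]
        H1 returns [[6, 5]]
      branch[1] choose=4:
        H0 returns [6, 4]
        H1 returns [[6, 4]]
  branch[1] choose=1:
    emit(1) @ H0 ⇒ out+=1
    choose[5, 4] @ H1
      branch[0] choose=5:
        H0 returns [1, 5]
        H1 returns [[1, 5]]
      branch[1] choose=4:
        H0 returns [1, 4]
        H1 returns [[1, 4]]
= [[6, 5], [6, 4], [1, 5], [1, 4]]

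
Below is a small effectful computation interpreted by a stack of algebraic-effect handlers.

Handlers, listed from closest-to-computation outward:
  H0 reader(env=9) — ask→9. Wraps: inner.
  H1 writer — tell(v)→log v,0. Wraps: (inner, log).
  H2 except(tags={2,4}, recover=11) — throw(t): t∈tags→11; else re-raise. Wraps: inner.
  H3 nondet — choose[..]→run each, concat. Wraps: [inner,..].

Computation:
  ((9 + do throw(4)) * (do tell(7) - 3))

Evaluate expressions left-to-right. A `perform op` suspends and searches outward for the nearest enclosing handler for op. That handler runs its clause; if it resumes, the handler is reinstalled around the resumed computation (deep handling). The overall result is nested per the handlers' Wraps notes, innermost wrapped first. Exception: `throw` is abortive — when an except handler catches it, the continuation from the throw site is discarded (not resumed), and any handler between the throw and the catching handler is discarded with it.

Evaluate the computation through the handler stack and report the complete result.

Answer: [11]

Evaluation trace:
throw(4) @ H2 caught ⇒ 11
H3 returns [11]
= [11]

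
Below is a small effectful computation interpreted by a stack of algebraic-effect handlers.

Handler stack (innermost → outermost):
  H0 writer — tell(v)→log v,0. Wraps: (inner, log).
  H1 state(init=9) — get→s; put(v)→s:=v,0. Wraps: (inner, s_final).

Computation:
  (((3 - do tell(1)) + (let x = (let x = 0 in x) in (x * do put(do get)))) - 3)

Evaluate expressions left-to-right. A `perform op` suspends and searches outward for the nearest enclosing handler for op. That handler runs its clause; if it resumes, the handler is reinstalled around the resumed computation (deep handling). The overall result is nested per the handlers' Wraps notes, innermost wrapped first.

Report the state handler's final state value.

Step-by-step:
tell(1) @ H0 ⇒ log+=1
get @ H1 ⇒ 9
put(9) @ H1 ⇒ s:=9
H0 returns (0, (1))
H1 returns ((0, (1)), 9)
= ((0, (1)), 9)

Answer: 9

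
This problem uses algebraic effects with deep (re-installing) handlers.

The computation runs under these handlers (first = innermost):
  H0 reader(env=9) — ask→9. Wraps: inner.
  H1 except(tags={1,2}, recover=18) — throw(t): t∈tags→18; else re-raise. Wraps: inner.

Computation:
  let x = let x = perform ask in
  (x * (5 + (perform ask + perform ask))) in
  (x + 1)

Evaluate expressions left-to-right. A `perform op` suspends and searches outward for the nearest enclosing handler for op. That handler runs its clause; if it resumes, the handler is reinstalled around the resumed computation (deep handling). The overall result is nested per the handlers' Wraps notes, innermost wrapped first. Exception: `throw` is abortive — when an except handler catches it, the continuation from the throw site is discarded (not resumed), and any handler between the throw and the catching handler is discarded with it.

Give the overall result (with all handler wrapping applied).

Working:
ask @ H0 ⇒ 9
ask @ H0 ⇒ 9
ask @ H0 ⇒ 9
H0 returns 208
H1 returns 208
= 208

Answer: 208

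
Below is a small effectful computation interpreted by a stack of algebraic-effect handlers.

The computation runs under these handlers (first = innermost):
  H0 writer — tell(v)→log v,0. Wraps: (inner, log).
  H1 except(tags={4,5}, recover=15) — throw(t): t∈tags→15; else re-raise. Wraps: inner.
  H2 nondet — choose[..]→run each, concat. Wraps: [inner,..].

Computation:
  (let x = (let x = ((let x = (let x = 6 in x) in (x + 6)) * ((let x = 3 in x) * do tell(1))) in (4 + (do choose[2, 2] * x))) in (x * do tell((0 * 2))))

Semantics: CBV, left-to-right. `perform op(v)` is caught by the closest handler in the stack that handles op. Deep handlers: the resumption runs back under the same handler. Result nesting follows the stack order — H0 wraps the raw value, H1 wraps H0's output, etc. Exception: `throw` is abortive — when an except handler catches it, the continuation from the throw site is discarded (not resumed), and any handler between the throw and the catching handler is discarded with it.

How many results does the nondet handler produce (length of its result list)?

Answer: 2

Step-by-step:
tell(1) @ H0 ⇒ log+=1
choose[2, 2] @ H2
  branch[0] choose=2:
    tell(0) @ H0 ⇒ log+=0
    H0 returns (0, (1, 0))
    H1 returns (0, (1, 0))
    H2 returns [(0, (1, 0))]
  branch[1] choose=2:
    tell(0) @ H0 ⇒ log+=0
    H0 returns (0, (1, 0))
    H1 returns (0, (1, 0))
    H2 returns [(0, (1, 0))]
= [(0, (1, 0)), (0, (1, 0))]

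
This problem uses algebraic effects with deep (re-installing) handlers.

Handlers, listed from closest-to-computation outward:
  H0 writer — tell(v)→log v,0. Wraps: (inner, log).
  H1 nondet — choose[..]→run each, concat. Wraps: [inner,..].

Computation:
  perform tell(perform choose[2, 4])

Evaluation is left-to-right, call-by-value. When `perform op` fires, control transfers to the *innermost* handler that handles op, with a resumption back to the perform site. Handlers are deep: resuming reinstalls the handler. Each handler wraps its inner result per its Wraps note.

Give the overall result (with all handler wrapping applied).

Answer: [(0, (2)), (0, (4))]

Working:
choose[2, 4] @ H1
  branch[0] choose=2:
    tell(2) @ H0 ⇒ log+=2
    H0 returns (0, (2))
    H1 returns [(0, (2))]
  branch[1] choose=4:
    tell(4) @ H0 ⇒ log+=4
    H0 returns (0, (4))
    H1 returns [(0, (4))]
= [(0, (2)), (0, (4))]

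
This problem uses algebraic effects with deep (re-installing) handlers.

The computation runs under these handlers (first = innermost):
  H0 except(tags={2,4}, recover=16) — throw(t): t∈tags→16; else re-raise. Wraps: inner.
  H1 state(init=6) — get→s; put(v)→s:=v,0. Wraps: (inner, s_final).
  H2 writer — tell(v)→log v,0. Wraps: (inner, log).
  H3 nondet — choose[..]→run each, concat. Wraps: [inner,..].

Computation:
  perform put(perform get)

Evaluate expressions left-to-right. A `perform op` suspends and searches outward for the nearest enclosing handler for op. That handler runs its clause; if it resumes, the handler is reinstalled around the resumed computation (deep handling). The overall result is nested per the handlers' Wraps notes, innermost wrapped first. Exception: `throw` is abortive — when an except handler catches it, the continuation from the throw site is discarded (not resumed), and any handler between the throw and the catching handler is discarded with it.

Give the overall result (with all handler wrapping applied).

Answer: [((0, 6), ())]

Evaluation trace:
get @ H1 ⇒ 6
put(6) @ H1 ⇒ s:=6
H0 returns 0
H1 returns (0, 6)
H2 returns ((0, 6), ())
H3 returns [((0, 6), ())]
= [((0, 6), ())]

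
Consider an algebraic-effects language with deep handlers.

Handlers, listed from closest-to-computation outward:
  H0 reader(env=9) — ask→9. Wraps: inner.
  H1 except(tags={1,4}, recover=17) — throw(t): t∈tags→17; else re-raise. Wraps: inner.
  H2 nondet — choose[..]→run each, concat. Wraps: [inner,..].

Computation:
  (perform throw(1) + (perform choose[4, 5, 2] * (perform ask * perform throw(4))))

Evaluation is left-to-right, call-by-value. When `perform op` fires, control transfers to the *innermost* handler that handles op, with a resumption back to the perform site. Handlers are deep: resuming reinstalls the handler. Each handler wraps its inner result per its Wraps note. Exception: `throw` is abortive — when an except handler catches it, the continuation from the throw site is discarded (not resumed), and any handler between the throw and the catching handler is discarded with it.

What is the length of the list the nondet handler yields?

Evaluation trace:
throw(1) @ H1 caught ⇒ 17
H2 returns [17]
= [17]

Answer: 1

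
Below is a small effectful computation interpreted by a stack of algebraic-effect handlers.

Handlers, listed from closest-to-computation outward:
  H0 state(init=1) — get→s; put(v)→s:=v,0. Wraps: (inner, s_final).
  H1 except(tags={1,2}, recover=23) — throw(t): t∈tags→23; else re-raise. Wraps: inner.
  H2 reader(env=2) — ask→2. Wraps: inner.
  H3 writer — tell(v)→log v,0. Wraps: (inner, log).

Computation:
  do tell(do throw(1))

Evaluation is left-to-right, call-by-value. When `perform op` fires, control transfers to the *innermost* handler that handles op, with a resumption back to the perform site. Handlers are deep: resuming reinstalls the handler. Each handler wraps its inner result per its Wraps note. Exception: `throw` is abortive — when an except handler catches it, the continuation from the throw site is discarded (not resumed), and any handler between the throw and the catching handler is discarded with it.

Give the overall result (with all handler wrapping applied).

Step-by-step:
throw(1) @ H1 caught ⇒ 23
H2 returns 23
H3 returns (23, ())
= (23, ())

Answer: (23, ())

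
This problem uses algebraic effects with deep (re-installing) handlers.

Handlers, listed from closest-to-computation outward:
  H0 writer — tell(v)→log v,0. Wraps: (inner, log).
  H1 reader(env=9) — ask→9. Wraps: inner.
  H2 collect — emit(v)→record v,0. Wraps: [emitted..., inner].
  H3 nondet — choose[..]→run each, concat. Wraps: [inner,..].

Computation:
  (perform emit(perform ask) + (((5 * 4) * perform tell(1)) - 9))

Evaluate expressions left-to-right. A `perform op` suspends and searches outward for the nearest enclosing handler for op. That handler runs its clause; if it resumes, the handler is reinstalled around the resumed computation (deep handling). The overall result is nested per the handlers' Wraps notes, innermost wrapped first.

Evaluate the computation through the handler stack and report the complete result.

Working:
ask @ H1 ⇒ 9
emit(9) @ H2 ⇒ out+=9
tell(1) @ H0 ⇒ log+=1
H0 returns (-9, (1))
H1 returns (-9, (1))
H2 returns [9, (-9, (1))]
H3 returns [[9, (-9, (1))]]
= [[9, (-9, (1))]]

Answer: [[9, (-9, (1))]]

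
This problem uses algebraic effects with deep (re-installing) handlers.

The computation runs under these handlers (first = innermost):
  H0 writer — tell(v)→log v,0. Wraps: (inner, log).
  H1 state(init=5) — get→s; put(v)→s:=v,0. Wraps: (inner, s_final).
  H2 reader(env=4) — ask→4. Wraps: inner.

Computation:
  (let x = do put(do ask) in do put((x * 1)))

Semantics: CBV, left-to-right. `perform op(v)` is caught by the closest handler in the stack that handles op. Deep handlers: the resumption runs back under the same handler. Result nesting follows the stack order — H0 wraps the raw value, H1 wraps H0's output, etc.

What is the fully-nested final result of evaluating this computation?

Answer: ((0, ()), 0)

Step-by-step:
ask @ H2 ⇒ 4
put(4) @ H1 ⇒ s:=4
put(0) @ H1 ⇒ s:=0
H0 returns (0, ())
H1 returns ((0, ()), 0)
H2 returns ((0, ()), 0)
= ((0, ()), 0)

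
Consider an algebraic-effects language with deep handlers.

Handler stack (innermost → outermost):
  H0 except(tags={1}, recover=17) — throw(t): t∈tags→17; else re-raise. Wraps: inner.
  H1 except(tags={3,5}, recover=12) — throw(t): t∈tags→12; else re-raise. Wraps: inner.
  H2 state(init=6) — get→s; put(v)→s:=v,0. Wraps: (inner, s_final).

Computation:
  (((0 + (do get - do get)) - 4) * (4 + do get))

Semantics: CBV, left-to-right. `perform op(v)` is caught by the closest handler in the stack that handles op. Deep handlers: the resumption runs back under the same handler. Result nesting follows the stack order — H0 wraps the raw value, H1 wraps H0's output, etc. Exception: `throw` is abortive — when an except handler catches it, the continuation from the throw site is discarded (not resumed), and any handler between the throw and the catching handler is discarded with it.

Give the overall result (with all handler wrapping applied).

Answer: (-40, 6)

Working:
get @ H2 ⇒ 6
get @ H2 ⇒ 6
get @ H2 ⇒ 6
H0 returns -40
H1 returns -40
H2 returns (-40, 6)
= (-40, 6)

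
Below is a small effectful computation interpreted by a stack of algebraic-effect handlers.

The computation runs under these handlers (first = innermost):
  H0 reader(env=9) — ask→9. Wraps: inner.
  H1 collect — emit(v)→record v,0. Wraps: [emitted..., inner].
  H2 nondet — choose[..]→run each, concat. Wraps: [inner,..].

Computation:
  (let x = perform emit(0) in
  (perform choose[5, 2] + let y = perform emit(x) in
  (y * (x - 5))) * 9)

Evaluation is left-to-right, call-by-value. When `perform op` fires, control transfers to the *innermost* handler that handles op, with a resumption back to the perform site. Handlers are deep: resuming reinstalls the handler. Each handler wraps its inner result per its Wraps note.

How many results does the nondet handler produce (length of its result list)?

Answer: 2

Working:
emit(0) @ H1 ⇒ out+=0
choose[5, 2] @ H2
  branch[0] choose=5:
    emit(0) @ H1 ⇒ out+=0
    H0 returns 45
    H1 returns [0, 0, 45]
    H2 returns [[0, 0, 45]]
  branch[1] choose=2:
    emit(0) @ H1 ⇒ out+=0
    H0 returns 18
    H1 returns [0, 0, 18]
    H2 returns [[0, 0, 18]]
= [[0, 0, 45], [0, 0, 18]]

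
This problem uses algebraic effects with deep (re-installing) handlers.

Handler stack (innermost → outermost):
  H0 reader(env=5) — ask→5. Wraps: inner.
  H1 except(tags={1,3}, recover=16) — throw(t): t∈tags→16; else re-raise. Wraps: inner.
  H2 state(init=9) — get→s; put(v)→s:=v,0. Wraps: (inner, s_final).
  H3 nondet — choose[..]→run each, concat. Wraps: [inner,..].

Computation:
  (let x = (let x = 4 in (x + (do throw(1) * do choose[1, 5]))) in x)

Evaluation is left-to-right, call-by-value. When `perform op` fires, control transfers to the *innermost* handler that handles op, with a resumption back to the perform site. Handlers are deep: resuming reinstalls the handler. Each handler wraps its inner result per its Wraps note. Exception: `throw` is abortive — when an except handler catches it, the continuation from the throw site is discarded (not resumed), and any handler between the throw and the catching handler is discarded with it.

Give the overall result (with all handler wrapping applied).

Answer: [(16, 9)]

Evaluation trace:
throw(1) @ H1 caught ⇒ 16
H2 returns (16, 9)
H3 returns [(16, 9)]
= [(16, 9)]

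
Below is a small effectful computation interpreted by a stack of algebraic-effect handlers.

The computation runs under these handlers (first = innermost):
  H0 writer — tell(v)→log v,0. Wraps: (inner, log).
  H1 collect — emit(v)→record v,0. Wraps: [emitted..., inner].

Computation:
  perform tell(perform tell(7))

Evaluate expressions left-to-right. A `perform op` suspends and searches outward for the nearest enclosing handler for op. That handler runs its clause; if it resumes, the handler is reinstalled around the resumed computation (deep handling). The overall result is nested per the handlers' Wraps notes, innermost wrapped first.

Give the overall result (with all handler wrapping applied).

Answer: [(0, (7, 0))]

Working:
tell(7) @ H0 ⇒ log+=7
tell(0) @ H0 ⇒ log+=0
H0 returns (0, (7, 0))
H1 returns [(0, (7, 0))]
= [(0, (7, 0))]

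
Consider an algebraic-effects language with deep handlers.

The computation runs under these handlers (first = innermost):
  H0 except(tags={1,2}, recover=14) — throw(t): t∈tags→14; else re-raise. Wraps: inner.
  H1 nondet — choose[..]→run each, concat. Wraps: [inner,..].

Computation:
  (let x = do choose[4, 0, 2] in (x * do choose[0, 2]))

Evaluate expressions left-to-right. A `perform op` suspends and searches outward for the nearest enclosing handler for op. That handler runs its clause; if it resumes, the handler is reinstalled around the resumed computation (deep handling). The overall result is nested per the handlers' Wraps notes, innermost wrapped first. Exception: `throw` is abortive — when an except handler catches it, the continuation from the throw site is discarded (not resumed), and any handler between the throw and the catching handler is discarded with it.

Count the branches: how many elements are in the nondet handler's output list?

Answer: 6

Working:
choose[4, 0, 2] @ H1
  branch[0] choose=4:
    choose[0, 2] @ H1
      branch[0] choose=0:
        H0 returns 0
        H1 returns [0]
      branch[1] choose=2:
        H0 returns 8
        H1 returns [8]
  branch[1] choose=0:
    choose[0, 2] @ H1
      branch[0] choose=0:
        H0 returns 0
        H1 returns [0]
      branch[1] choose=2:
        H0 returns 0
        H1 returns [0]
  branch[2] choose=2:
    choose[0, 2] @ H1
      branch[0] choose=0:
        H0 returns 0
        H1 returns [0]
      branch[1] choose=2:
        H0 returns 4
        H1 returns [4]
= [0, 8, 0, 0, 0, 4]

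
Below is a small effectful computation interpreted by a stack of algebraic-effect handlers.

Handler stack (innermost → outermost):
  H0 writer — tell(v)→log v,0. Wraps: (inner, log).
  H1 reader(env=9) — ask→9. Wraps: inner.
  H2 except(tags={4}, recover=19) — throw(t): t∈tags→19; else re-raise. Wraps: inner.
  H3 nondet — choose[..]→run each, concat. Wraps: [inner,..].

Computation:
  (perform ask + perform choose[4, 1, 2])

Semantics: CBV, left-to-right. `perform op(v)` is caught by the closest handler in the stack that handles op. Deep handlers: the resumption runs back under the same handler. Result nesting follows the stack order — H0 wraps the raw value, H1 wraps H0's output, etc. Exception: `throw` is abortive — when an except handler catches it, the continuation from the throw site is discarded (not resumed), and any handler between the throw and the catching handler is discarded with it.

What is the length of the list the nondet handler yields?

Step-by-step:
ask @ H1 ⇒ 9
choose[4, 1, 2] @ H3
  branch[0] choose=4:
    H0 returns (13, ())
    H1 returns (13, ())
    H2 returns (13, ())
    H3 returns [(13, ())]
  branch[1] choose=1:
    H0 returns (10, ())
    H1 returns (10, ())
    H2 returns (10, ())
    H3 returns [(10, ())]
  branch[2] choose=2:
    H0 returns (11, ())
    H1 returns (11, ())
    H2 returns (11, ())
    H3 returns [(11, ())]
= [(13, ()), (10, ()), (11, ())]

Answer: 3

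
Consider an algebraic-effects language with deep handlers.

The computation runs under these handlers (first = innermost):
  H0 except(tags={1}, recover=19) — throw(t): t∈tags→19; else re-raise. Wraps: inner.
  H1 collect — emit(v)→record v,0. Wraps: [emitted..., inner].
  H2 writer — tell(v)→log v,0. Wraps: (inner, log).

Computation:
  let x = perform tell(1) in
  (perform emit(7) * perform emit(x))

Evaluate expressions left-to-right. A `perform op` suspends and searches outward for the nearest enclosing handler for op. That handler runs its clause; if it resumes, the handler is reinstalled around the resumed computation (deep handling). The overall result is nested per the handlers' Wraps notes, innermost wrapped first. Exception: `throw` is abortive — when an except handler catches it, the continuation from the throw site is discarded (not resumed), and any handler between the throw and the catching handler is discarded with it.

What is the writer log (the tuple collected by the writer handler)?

Answer: (1)

Step-by-step:
tell(1) @ H2 ⇒ log+=1
emit(7) @ H1 ⇒ out+=7
emit(0) @ H1 ⇒ out+=0
H0 returns 0
H1 returns [7, 0, 0]
H2 returns ([7, 0, 0], (1))
= ([7, 0, 0], (1))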